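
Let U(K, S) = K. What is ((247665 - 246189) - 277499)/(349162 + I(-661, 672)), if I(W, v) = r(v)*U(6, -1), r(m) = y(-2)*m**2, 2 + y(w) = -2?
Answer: 276023/10488854 ≈ 0.026316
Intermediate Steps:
y(w) = -4 (y(w) = -2 - 2 = -4)
r(m) = -4*m**2
I(W, v) = -24*v**2 (I(W, v) = -4*v**2*6 = -24*v**2)
((247665 - 246189) - 277499)/(349162 + I(-661, 672)) = ((247665 - 246189) - 277499)/(349162 - 24*672**2) = (1476 - 277499)/(349162 - 24*451584) = -276023/(349162 - 10838016) = -276023/(-10488854) = -276023*(-1/10488854) = 276023/10488854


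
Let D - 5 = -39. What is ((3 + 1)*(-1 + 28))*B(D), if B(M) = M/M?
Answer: 108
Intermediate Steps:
D = -34 (D = 5 - 39 = -34)
B(M) = 1
((3 + 1)*(-1 + 28))*B(D) = ((3 + 1)*(-1 + 28))*1 = (4*27)*1 = 108*1 = 108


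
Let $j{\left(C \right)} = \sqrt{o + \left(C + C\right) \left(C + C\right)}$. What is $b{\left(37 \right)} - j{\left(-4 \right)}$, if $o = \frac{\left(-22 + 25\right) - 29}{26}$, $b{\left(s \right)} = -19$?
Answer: $-19 - 3 \sqrt{7} \approx -26.937$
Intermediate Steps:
$o = -1$ ($o = \left(3 - 29\right) \frac{1}{26} = \left(-26\right) \frac{1}{26} = -1$)
$j{\left(C \right)} = \sqrt{-1 + 4 C^{2}}$ ($j{\left(C \right)} = \sqrt{-1 + \left(C + C\right) \left(C + C\right)} = \sqrt{-1 + 2 C 2 C} = \sqrt{-1 + 4 C^{2}}$)
$b{\left(37 \right)} - j{\left(-4 \right)} = -19 - \sqrt{-1 + 4 \left(-4\right)^{2}} = -19 - \sqrt{-1 + 4 \cdot 16} = -19 - \sqrt{-1 + 64} = -19 - \sqrt{63} = -19 - 3 \sqrt{7}$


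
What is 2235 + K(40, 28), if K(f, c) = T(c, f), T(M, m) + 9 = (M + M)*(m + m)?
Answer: 6706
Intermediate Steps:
T(M, m) = -9 + 4*M*m (T(M, m) = -9 + (M + M)*(m + m) = -9 + (2*M)*(2*m) = -9 + 4*M*m)
K(f, c) = -9 + 4*c*f
2235 + K(40, 28) = 2235 + (-9 + 4*28*40) = 2235 + (-9 + 4480) = 2235 + 4471 = 6706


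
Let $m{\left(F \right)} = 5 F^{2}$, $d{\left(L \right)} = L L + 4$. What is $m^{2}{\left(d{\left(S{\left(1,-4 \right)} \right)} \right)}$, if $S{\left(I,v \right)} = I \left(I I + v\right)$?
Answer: $714025$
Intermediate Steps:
$S{\left(I,v \right)} = I \left(v + I^{2}\right)$ ($S{\left(I,v \right)} = I \left(I^{2} + v\right) = I \left(v + I^{2}\right)$)
$d{\left(L \right)} = 4 + L^{2}$ ($d{\left(L \right)} = L^{2} + 4 = 4 + L^{2}$)
$m^{2}{\left(d{\left(S{\left(1,-4 \right)} \right)} \right)} = \left(5 \left(4 + \left(1 \left(-4 + 1^{2}\right)\right)^{2}\right)^{2}\right)^{2} = \left(5 \left(4 + \left(1 \left(-4 + 1\right)\right)^{2}\right)^{2}\right)^{2} = \left(5 \left(4 + \left(1 \left(-3\right)\right)^{2}\right)^{2}\right)^{2} = \left(5 \left(4 + \left(-3\right)^{2}\right)^{2}\right)^{2} = \left(5 \left(4 + 9\right)^{2}\right)^{2} = \left(5 \cdot 13^{2}\right)^{2} = \left(5 \cdot 169\right)^{2} = 845^{2} = 714025$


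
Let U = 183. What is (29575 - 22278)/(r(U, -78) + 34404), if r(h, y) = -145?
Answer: 7297/34259 ≈ 0.21300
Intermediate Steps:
(29575 - 22278)/(r(U, -78) + 34404) = (29575 - 22278)/(-145 + 34404) = 7297/34259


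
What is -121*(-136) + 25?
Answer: 16481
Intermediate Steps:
-121*(-136) + 25 = 16456 + 25 = 16481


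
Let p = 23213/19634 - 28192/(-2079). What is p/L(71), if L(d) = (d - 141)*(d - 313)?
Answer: 120356311/138295063368 ≈ 0.00087029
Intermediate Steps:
p = 601781555/40819086 (p = 23213*(1/19634) - 28192*(-1/2079) = 23213/19634 + 28192/2079 = 601781555/40819086 ≈ 14.743)
L(d) = (-313 + d)*(-141 + d) (L(d) = (-141 + d)*(-313 + d) = (-313 + d)*(-141 + d))
p/L(71) = 601781555/(40819086*(44133 + 71² - 454*71)) = 601781555/(40819086*(44133 + 5041 - 32234)) = (601781555/40819086)/16940 = (601781555/40819086)*(1/16940) = 120356311/138295063368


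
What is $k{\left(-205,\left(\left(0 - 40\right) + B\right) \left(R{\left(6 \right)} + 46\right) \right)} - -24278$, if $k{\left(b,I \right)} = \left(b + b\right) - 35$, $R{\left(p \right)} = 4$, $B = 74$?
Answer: $23833$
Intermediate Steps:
$k{\left(b,I \right)} = -35 + 2 b$ ($k{\left(b,I \right)} = 2 b - 35 = -35 + 2 b$)
$k{\left(-205,\left(\left(0 - 40\right) + B\right) \left(R{\left(6 \right)} + 46\right) \right)} - -24278 = \left(-35 + 2 \left(-205\right)\right) - -24278 = \left(-35 - 410\right) + 24278 = -445 + 24278 = 23833$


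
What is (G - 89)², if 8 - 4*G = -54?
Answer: 21609/4 ≈ 5402.3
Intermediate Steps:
G = 31/2 (G = 2 - ¼*(-54) = 2 + 27/2 = 31/2 ≈ 15.500)
(G - 89)² = (31/2 - 89)² = (-147/2)² = 21609/4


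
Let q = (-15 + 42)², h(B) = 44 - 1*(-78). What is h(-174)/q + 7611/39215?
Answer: 10332649/28587735 ≈ 0.36144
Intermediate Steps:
h(B) = 122 (h(B) = 44 + 78 = 122)
q = 729 (q = 27² = 729)
h(-174)/q + 7611/39215 = 122/729 + 7611/39215 = 10332649/28587735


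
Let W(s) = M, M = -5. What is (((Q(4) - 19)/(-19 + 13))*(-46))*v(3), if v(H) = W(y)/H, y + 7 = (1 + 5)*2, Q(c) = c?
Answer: 575/3 ≈ 191.67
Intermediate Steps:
y = 5 (y = -7 + (1 + 5)*2 = -7 + 6*2 = -7 + 12 = 5)
W(s) = -5
v(H) = -5/H
(((Q(4) - 19)/(-19 + 13))*(-46))*v(3) = (((4 - 19)/(-19 + 13))*(-46))*(-5/3) = (-15/(-6)*(-46))*(-5*⅓) = (-15*(-⅙)*(-46))*(-5/3) = ((5/2)*(-46))*(-5/3) = -115*(-5/3) = 575/3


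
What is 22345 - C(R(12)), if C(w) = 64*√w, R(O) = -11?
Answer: 22345 - 64*I*√11 ≈ 22345.0 - 212.26*I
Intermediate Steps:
22345 - C(R(12)) = 22345 - 64*√(-11) = 22345 - 64*I*√11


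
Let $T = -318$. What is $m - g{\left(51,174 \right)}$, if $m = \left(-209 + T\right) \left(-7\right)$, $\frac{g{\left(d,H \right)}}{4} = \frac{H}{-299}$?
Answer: $\frac{1103707}{299} \approx 3691.3$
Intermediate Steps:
$g{\left(d,H \right)} = - \frac{4 H}{299}$ ($g{\left(d,H \right)} = 4 \frac{H}{-299} = 4 H \left(- \frac{1}{299}\right) = 4 \left(- \frac{H}{299}\right) = - \frac{4 H}{299}$)
$m = 3689$ ($m = \left(-209 - 318\right) \left(-7\right) = \left(-527\right) \left(-7\right) = 3689$)
$m - g{\left(51,174 \right)} = 3689 - \left(- \frac{4}{299}\right) 174 = 3689 - - \frac{696}{299} = 3689 + \frac{696}{299} = \frac{1103707}{299}$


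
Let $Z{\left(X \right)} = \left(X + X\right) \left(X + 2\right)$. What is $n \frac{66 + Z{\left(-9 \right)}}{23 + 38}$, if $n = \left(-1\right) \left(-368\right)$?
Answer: $\frac{70656}{61} \approx 1158.3$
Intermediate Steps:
$Z{\left(X \right)} = 2 X \left(2 + X\right)$
$n = 368$
$n \frac{66 + Z{\left(-9 \right)}}{23 + 38} = 368 \frac{66 + 2 \left(-9\right) \left(2 - 9\right)}{23 + 38} = 368 \frac{66 + 2 \left(-9\right) \left(-7\right)}{61} = 368 \left(66 + 126\right) \frac{1}{61} = 368 \cdot 192 \cdot \frac{1}{61} = 368 \cdot \frac{192}{61} = \frac{70656}{61}$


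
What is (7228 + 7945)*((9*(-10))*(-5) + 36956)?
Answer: 567561238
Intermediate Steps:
(7228 + 7945)*((9*(-10))*(-5) + 36956) = 15173*(-90*(-5) + 36956) = 15173*(450 + 36956) = 15173*37406 = 567561238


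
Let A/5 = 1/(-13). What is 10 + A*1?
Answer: 125/13 ≈ 9.6154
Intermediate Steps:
A = -5/13 (A = 5/(-13) = 5*(-1/13) = -5/13 ≈ -0.38462)
10 + A*1 = 10 - 5/13*1 = 10 - 5/13 = 125/13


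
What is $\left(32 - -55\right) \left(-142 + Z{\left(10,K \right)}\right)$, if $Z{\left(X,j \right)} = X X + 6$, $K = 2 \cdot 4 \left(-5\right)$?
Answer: $-3132$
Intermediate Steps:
$K = -40$ ($K = 8 \left(-5\right) = -40$)
$Z{\left(X,j \right)} = 6 + X^{2}$ ($Z{\left(X,j \right)} = X^{2} + 6 = 6 + X^{2}$)
$\left(32 - -55\right) \left(-142 + Z{\left(10,K \right)}\right) = \left(32 - -55\right) \left(-142 + \left(6 + 10^{2}\right)\right) = \left(32 + 55\right) \left(-142 + \left(6 + 100\right)\right) = 87 \left(-142 + 106\right) = 87 \left(-36\right) = -3132$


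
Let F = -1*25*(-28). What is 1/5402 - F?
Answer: -3781399/5402 ≈ -700.00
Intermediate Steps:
F = 700 (F = -25*(-28) = 700)
1/5402 - F = 1/5402 - 1*700 = 1/5402 - 700 = -3781399/5402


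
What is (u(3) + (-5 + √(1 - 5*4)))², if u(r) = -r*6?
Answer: (23 - I*√19)² ≈ 510.0 - 200.51*I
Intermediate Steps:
u(r) = -6*r
(u(3) + (-5 + √(1 - 5*4)))² = (-6*3 + (-5 + √(1 - 5*4)))² = (-18 + (-5 + √(1 - 20)))² = (-18 + (-5 + √(-19)))² = (-18 + (-5 + I*√19))² = (-23 + I*√19)²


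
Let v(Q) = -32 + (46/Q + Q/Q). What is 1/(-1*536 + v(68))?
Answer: -34/19255 ≈ -0.0017658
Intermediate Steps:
v(Q) = -31 + 46/Q (v(Q) = -32 + (46/Q + 1) = -32 + (1 + 46/Q) = -31 + 46/Q)
1/(-1*536 + v(68)) = 1/(-1*536 + (-31 + 46/68)) = 1/(-536 + (-31 + 46*(1/68))) = 1/(-536 + (-31 + 23/34)) = 1/(-536 - 1031/34) = 1/(-19255/34) = -34/19255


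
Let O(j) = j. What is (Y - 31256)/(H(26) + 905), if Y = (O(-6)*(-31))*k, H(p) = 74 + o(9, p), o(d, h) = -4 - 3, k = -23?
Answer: -17767/486 ≈ -36.558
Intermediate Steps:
o(d, h) = -7
H(p) = 67 (H(p) = 74 - 7 = 67)
Y = -4278 (Y = -6*(-31)*(-23) = 186*(-23) = -4278)
(Y - 31256)/(H(26) + 905) = (-4278 - 31256)/(67 + 905) = -35534/972 = -35534*1/972 = -17767/486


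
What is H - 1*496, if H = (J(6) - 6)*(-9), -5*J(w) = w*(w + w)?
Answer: -1562/5 ≈ -312.40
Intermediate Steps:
J(w) = -2*w**2/5 (J(w) = -w*(w + w)/5 = -w*2*w/5 = -2*w**2/5)
H = 918/5 (H = (-2/5*6**2 - 6)*(-9) = (-2/5*36 - 6)*(-9) = (-72/5 - 6)*(-9) = -102/5*(-9) = 918/5 ≈ 183.60)
H - 1*496 = 918/5 - 1*496 = 918/5 - 496 = -1562/5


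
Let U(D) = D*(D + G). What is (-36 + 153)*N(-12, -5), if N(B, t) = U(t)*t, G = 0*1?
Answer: -14625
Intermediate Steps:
G = 0
U(D) = D² (U(D) = D*(D + 0) = D*D = D²)
N(B, t) = t³ (N(B, t) = t²*t = t³)
(-36 + 153)*N(-12, -5) = (-36 + 153)*(-5)³ = 117*(-125) = -14625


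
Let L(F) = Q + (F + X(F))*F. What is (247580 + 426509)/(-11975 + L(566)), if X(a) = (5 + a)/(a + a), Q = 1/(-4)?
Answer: 2696356/1234665 ≈ 2.1839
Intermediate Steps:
Q = -¼ ≈ -0.25000
X(a) = (5 + a)/(2*a) (X(a) = (5 + a)/((2*a)) = (5 + a)*(1/(2*a)) = (5 + a)/(2*a))
L(F) = -¼ + F*(F + (5 + F)/(2*F)) (L(F) = -¼ + (F + (5 + F)/(2*F))*F = -¼ + F*(F + (5 + F)/(2*F)))
(247580 + 426509)/(-11975 + L(566)) = (247580 + 426509)/(-11975 + (9/4 + 566² + (½)*566)) = 674089/(-11975 + (9/4 + 320356 + 283)) = 674089/(-11975 + 1282565/4) = 674089/(1234665/4) = 674089*(4/1234665) = 2696356/1234665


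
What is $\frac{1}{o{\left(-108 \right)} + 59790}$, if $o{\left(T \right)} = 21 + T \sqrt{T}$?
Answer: $\frac{19937}{1192871811} + \frac{72 i \sqrt{3}}{397623937} \approx 1.6713 \cdot 10^{-5} + 3.1363 \cdot 10^{-7} i$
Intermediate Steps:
$o{\left(T \right)} = 21 + T^{\frac{3}{2}}$
$\frac{1}{o{\left(-108 \right)} + 59790} = \frac{1}{\left(21 + \left(-108\right)^{\frac{3}{2}}\right) + 59790} = \frac{1}{\left(21 - 648 i \sqrt{3}\right) + 59790} = \frac{1}{59811 - 648 i \sqrt{3}}$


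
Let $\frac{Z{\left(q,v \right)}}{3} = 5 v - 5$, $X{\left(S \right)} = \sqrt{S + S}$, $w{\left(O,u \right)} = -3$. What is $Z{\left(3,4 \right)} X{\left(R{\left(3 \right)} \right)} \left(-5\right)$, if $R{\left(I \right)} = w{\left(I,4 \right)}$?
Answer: $- 225 i \sqrt{6} \approx - 551.13 i$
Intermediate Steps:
$R{\left(I \right)} = -3$
$X{\left(S \right)} = \sqrt{2} \sqrt{S}$ ($X{\left(S \right)} = \sqrt{2 S} = \sqrt{2} \sqrt{S}$)
$Z{\left(q,v \right)} = -15 + 15 v$ ($Z{\left(q,v \right)} = 3 \left(5 v - 5\right) = 3 \left(-5 + 5 v\right) = -15 + 15 v$)
$Z{\left(3,4 \right)} X{\left(R{\left(3 \right)} \right)} \left(-5\right) = \left(-15 + 15 \cdot 4\right) \sqrt{2} \sqrt{-3} \left(-5\right) = \left(-15 + 60\right) \sqrt{2} i \sqrt{3} \left(-5\right) = 45 i \sqrt{6} \left(-5\right) = - 225 i \sqrt{6}$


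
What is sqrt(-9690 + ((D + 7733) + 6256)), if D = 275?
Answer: sqrt(4574) ≈ 67.631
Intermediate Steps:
sqrt(-9690 + ((D + 7733) + 6256)) = sqrt(-9690 + ((275 + 7733) + 6256)) = sqrt(-9690 + (8008 + 6256)) = sqrt(-9690 + 14264) = sqrt(4574)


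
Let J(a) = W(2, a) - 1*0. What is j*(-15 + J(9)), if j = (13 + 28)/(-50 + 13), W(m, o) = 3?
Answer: 492/37 ≈ 13.297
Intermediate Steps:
J(a) = 3 (J(a) = 3 - 1*0 = 3 + 0 = 3)
j = -41/37 (j = 41/(-37) = 41*(-1/37) = -41/37 ≈ -1.1081)
j*(-15 + J(9)) = -41*(-15 + 3)/37 = -41/37*(-12) = 492/37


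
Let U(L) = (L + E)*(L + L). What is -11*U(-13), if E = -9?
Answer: -6292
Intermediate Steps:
U(L) = 2*L*(-9 + L) (U(L) = (L - 9)*(L + L) = (-9 + L)*(2*L) = 2*L*(-9 + L))
-11*U(-13) = -22*(-13)*(-9 - 13) = -22*(-13)*(-22) = -11*572 = -6292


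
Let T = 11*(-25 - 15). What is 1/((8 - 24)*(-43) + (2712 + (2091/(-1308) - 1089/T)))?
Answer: 4360/14827821 ≈ 0.00029404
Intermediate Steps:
T = -440 (T = 11*(-40) = -440)
1/((8 - 24)*(-43) + (2712 + (2091/(-1308) - 1089/T))) = 1/((8 - 24)*(-43) + (2712 + (2091/(-1308) - 1089/(-440)))) = 1/(-16*(-43) + (2712 + (2091*(-1/1308) - 1089*(-1/440)))) = 1/(688 + (2712 + (-697/436 + 99/40))) = 1/(688 + (2712 + 3821/4360)) = 1/(688 + 11828141/4360) = 1/(14827821/4360) = 4360/14827821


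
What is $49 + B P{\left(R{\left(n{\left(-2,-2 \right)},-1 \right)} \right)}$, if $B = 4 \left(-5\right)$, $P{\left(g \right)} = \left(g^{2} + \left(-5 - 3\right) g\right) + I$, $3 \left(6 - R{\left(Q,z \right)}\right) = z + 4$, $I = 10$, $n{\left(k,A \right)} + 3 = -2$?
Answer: $149$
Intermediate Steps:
$n{\left(k,A \right)} = -5$ ($n{\left(k,A \right)} = -3 - 2 = -5$)
$R{\left(Q,z \right)} = \frac{14}{3} - \frac{z}{3}$ ($R{\left(Q,z \right)} = 6 - \frac{z + 4}{3} = 6 - \frac{4 + z}{3} = 6 - \left(\frac{4}{3} + \frac{z}{3}\right) = \frac{14}{3} - \frac{z}{3}$)
$P{\left(g \right)} = 10 + g^{2} - 8 g$ ($P{\left(g \right)} = \left(g^{2} + \left(-5 - 3\right) g\right) + 10 = \left(g^{2} - 8 g\right) + 10 = 10 + g^{2} - 8 g$)
$B = -20$
$49 + B P{\left(R{\left(n{\left(-2,-2 \right)},-1 \right)} \right)} = 49 - 20 \left(10 + \left(\frac{14}{3} - - \frac{1}{3}\right)^{2} - 8 \left(\frac{14}{3} - - \frac{1}{3}\right)\right) = 49 - 20 \left(10 + \left(\frac{14}{3} + \frac{1}{3}\right)^{2} - 8 \left(\frac{14}{3} + \frac{1}{3}\right)\right) = 49 - 20 \left(10 + 5^{2} - 40\right) = 49 - 20 \left(10 + 25 - 40\right) = 49 - -100 = 49 + 100 = 149$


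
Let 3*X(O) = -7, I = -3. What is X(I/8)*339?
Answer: -791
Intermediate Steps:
X(O) = -7/3 (X(O) = (⅓)*(-7) = -7/3)
X(I/8)*339 = -7/3*339 = -791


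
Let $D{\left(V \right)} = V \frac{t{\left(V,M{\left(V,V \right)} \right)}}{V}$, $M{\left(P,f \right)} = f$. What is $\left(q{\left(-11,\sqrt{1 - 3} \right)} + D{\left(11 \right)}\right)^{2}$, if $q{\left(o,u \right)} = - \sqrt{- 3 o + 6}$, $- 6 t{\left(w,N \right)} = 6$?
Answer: $\left(1 + \sqrt{39}\right)^{2} \approx 52.49$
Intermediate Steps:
$t{\left(w,N \right)} = -1$ ($t{\left(w,N \right)} = \left(- \frac{1}{6}\right) 6 = -1$)
$q{\left(o,u \right)} = - \sqrt{6 - 3 o}$
$D{\left(V \right)} = -1$ ($D{\left(V \right)} = V \left(- \frac{1}{V}\right) = -1$)
$\left(q{\left(-11,\sqrt{1 - 3} \right)} + D{\left(11 \right)}\right)^{2} = \left(- \sqrt{6 - -33} - 1\right)^{2} = \left(- \sqrt{6 + 33} - 1\right)^{2} = \left(- \sqrt{39} - 1\right)^{2} = \left(-1 - \sqrt{39}\right)^{2}$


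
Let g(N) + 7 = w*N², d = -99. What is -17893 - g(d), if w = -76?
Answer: 726990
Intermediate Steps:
g(N) = -7 - 76*N²
-17893 - g(d) = -17893 - (-7 - 76*(-99)²) = -17893 - (-7 - 76*9801) = -17893 - (-7 - 744876) = -17893 - 1*(-744883) = -17893 + 744883 = 726990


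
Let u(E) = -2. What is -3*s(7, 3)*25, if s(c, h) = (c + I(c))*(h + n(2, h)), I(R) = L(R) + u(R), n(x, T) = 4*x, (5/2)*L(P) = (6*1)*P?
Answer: -17985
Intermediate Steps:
L(P) = 12*P/5 (L(P) = 2*((6*1)*P)/5 = 2*(6*P)/5 = 12*P/5)
I(R) = -2 + 12*R/5 (I(R) = 12*R/5 - 2 = -2 + 12*R/5)
s(c, h) = (-2 + 17*c/5)*(8 + h) (s(c, h) = (c + (-2 + 12*c/5))*(h + 4*2) = (-2 + 17*c/5)*(h + 8) = (-2 + 17*c/5)*(8 + h))
-3*s(7, 3)*25 = -3*(-16 - 2*3 + (136/5)*7 + (17/5)*7*3)*25 = -3*(-16 - 6 + 952/5 + 357/5)*25 = -3*1199/5*25 = -3597/5*25 = -17985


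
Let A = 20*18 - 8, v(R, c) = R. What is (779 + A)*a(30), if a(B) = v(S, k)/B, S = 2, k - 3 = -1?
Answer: 377/5 ≈ 75.400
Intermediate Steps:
k = 2 (k = 3 - 1 = 2)
A = 352 (A = 360 - 8 = 352)
a(B) = 2/B
(779 + A)*a(30) = (779 + 352)*(2/30) = 1131*(2*(1/30)) = 1131*(1/15) = 377/5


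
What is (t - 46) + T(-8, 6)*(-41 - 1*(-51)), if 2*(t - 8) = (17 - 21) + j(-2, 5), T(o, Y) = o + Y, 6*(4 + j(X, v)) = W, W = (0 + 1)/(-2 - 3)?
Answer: -3721/60 ≈ -62.017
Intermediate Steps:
W = -1/5 (W = 1/(-5) = 1*(-1/5) = -1/5 ≈ -0.20000)
j(X, v) = -121/30 (j(X, v) = -4 + (1/6)*(-1/5) = -4 - 1/30 = -121/30)
T(o, Y) = Y + o
t = 239/60 (t = 8 + ((17 - 21) - 121/30)/2 = 8 + (-4 - 121/30)/2 = 8 + (1/2)*(-241/30) = 8 - 241/60 = 239/60 ≈ 3.9833)
(t - 46) + T(-8, 6)*(-41 - 1*(-51)) = (239/60 - 46) + (6 - 8)*(-41 - 1*(-51)) = -2521/60 - 2*(-41 + 51) = -2521/60 - 2*10 = -2521/60 - 20 = -3721/60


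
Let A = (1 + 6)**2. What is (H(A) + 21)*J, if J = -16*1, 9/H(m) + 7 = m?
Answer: -2376/7 ≈ -339.43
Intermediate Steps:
A = 49 (A = 7**2 = 49)
H(m) = 9/(-7 + m)
J = -16
(H(A) + 21)*J = (9/(-7 + 49) + 21)*(-16) = (9/42 + 21)*(-16) = (9*(1/42) + 21)*(-16) = (3/14 + 21)*(-16) = (297/14)*(-16) = -2376/7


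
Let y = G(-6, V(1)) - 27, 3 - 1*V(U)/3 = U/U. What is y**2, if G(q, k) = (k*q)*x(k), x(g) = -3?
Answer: 6561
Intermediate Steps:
V(U) = 6 (V(U) = 9 - 3*U/U = 9 - 3*1 = 9 - 3 = 6)
G(q, k) = -3*k*q (G(q, k) = (k*q)*(-3) = -3*k*q)
y = 81 (y = -3*6*(-6) - 27 = 108 - 27 = 81)
y**2 = 81**2 = 6561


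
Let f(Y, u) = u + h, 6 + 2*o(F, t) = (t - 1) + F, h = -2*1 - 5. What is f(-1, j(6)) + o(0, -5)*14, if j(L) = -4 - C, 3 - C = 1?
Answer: -97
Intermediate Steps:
C = 2 (C = 3 - 1*1 = 3 - 1 = 2)
h = -7 (h = -2 - 5 = -7)
o(F, t) = -7/2 + F/2 + t/2 (o(F, t) = -3 + ((t - 1) + F)/2 = -3 + ((-1 + t) + F)/2 = -3 + (-1 + F + t)/2 = -3 + (-½ + F/2 + t/2) = -7/2 + F/2 + t/2)
j(L) = -6 (j(L) = -4 - 1*2 = -4 - 2 = -6)
f(Y, u) = -7 + u (f(Y, u) = u - 7 = -7 + u)
f(-1, j(6)) + o(0, -5)*14 = (-7 - 6) + (-7/2 + (½)*0 + (½)*(-5))*14 = -13 + (-7/2 + 0 - 5/2)*14 = -13 - 6*14 = -13 - 84 = -97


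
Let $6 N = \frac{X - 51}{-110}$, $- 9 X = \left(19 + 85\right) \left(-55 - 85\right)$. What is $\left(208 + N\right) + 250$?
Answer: $\frac{2706419}{5940} \approx 455.63$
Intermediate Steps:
$X = \frac{14560}{9}$ ($X = - \frac{\left(19 + 85\right) \left(-55 - 85\right)}{9} = - \frac{104 \left(-140\right)}{9} = \left(- \frac{1}{9}\right) \left(-14560\right) = \frac{14560}{9} \approx 1617.8$)
$N = - \frac{14101}{5940}$ ($N = \frac{\left(\frac{14560}{9} - 51\right) \frac{1}{-110}}{6} = \frac{\left(\frac{14560}{9} - 51\right) \left(- \frac{1}{110}\right)}{6} = \frac{\frac{14101}{9} \left(- \frac{1}{110}\right)}{6} = \frac{1}{6} \left(- \frac{14101}{990}\right) = - \frac{14101}{5940} \approx -2.3739$)
$\left(208 + N\right) + 250 = \left(208 - \frac{14101}{5940}\right) + 250 = \frac{1221419}{5940} + 250 = \frac{2706419}{5940}$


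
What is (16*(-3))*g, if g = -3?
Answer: 144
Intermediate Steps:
(16*(-3))*g = (16*(-3))*(-3) = -48*(-3) = 144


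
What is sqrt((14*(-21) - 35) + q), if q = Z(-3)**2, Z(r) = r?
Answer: 8*I*sqrt(5) ≈ 17.889*I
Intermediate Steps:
q = 9 (q = (-3)**2 = 9)
sqrt((14*(-21) - 35) + q) = sqrt((14*(-21) - 35) + 9) = sqrt((-294 - 35) + 9) = sqrt(-329 + 9) = sqrt(-320) = 8*I*sqrt(5)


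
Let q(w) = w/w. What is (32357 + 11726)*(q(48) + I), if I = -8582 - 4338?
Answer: -569508277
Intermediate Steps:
I = -12920
q(w) = 1
(32357 + 11726)*(q(48) + I) = (32357 + 11726)*(1 - 12920) = 44083*(-12919) = -569508277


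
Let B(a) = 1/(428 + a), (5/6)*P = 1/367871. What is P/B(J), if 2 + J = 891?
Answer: 7902/1839355 ≈ 0.0042961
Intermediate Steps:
J = 889 (J = -2 + 891 = 889)
P = 6/1839355 (P = (6/5)/367871 = (6/5)*(1/367871) = 6/1839355 ≈ 3.2620e-6)
P/B(J) = 6/(1839355*(1/(428 + 889))) = 6/(1839355*(1/1317)) = (6/1839355)*1317 = 7902/1839355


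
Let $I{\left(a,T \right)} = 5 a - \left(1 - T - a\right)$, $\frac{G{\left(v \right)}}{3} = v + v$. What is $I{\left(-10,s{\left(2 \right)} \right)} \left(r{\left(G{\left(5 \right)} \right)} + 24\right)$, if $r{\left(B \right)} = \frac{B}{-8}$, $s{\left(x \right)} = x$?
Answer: $- \frac{4779}{4} \approx -1194.8$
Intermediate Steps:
$G{\left(v \right)} = 6 v$ ($G{\left(v \right)} = 3 \left(v + v\right) = 3 \cdot 2 v = 6 v$)
$I{\left(a,T \right)} = -1 + T + 6 a$ ($I{\left(a,T \right)} = 5 a - \left(1 - T - a\right) = 5 a + \left(-1 + T + a\right) = -1 + T + 6 a$)
$r{\left(B \right)} = - \frac{B}{8}$ ($r{\left(B \right)} = B \left(- \frac{1}{8}\right) = - \frac{B}{8}$)
$I{\left(-10,s{\left(2 \right)} \right)} \left(r{\left(G{\left(5 \right)} \right)} + 24\right) = \left(-1 + 2 + 6 \left(-10\right)\right) \left(- \frac{6 \cdot 5}{8} + 24\right) = \left(-1 + 2 - 60\right) \left(\left(- \frac{1}{8}\right) 30 + 24\right) = - 59 \left(- \frac{15}{4} + 24\right) = \left(-59\right) \frac{81}{4} = - \frac{4779}{4}$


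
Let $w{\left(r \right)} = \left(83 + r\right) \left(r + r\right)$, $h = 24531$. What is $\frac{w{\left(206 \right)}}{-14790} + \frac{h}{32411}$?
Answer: $- \frac{102832337}{14098785} \approx -7.2937$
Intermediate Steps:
$w{\left(r \right)} = 2 r \left(83 + r\right)$ ($w{\left(r \right)} = \left(83 + r\right) 2 r = 2 r \left(83 + r\right)$)
$\frac{w{\left(206 \right)}}{-14790} + \frac{h}{32411} = \frac{2 \cdot 206 \left(83 + 206\right)}{-14790} + \frac{24531}{32411} = 2 \cdot 206 \cdot 289 \left(- \frac{1}{14790}\right) + 24531 \cdot \frac{1}{32411} = 119068 \left(- \frac{1}{14790}\right) + \frac{24531}{32411} = - \frac{3502}{435} + \frac{24531}{32411} = - \frac{102832337}{14098785}$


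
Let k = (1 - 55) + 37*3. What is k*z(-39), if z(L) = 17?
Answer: 969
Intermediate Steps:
k = 57 (k = -54 + 111 = 57)
k*z(-39) = 57*17 = 969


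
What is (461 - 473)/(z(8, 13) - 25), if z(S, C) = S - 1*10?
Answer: 4/9 ≈ 0.44444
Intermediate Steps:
z(S, C) = -10 + S (z(S, C) = S - 10 = -10 + S)
(461 - 473)/(z(8, 13) - 25) = (461 - 473)/((-10 + 8) - 25) = -12/(-2 - 25) = -12/(-27) = -12*(-1/27) = 4/9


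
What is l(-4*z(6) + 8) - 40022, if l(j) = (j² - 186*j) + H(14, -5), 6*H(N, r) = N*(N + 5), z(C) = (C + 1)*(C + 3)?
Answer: 194827/3 ≈ 64942.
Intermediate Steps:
z(C) = (1 + C)*(3 + C)
H(N, r) = N*(5 + N)/6 (H(N, r) = (N*(N + 5))/6 = (N*(5 + N))/6 = N*(5 + N)/6)
l(j) = 133/3 + j² - 186*j (l(j) = (j² - 186*j) + (⅙)*14*(5 + 14) = (j² - 186*j) + (⅙)*14*19 = (j² - 186*j) + 133/3 = 133/3 + j² - 186*j)
l(-4*z(6) + 8) - 40022 = (133/3 + (-4*(3 + 6² + 4*6) + 8)² - 186*(-4*(3 + 6² + 4*6) + 8)) - 40022 = (133/3 + (-4*(3 + 36 + 24) + 8)² - 186*(-4*(3 + 36 + 24) + 8)) - 40022 = (133/3 + (-4*63 + 8)² - 186*(-4*63 + 8)) - 40022 = (133/3 + (-252 + 8)² - 186*(-252 + 8)) - 40022 = (133/3 + (-244)² - 186*(-244)) - 40022 = (133/3 + 59536 + 45384) - 40022 = 314893/3 - 40022 = 194827/3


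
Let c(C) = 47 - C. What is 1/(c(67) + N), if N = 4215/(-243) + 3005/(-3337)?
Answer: -270297/10337830 ≈ -0.026146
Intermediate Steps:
N = -4931890/270297 (N = 4215*(-1/243) + 3005*(-1/3337) = -1405/81 - 3005/3337 = -4931890/270297 ≈ -18.246)
1/(c(67) + N) = 1/((47 - 1*67) - 4931890/270297) = 1/((47 - 67) - 4931890/270297) = 1/(-20 - 4931890/270297) = 1/(-10337830/270297) = -270297/10337830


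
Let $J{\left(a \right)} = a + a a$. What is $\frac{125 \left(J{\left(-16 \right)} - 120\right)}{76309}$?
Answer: $\frac{15000}{76309} \approx 0.19657$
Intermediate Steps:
$J{\left(a \right)} = a + a^{2}$
$\frac{125 \left(J{\left(-16 \right)} - 120\right)}{76309} = \frac{125 \left(- 16 \left(1 - 16\right) - 120\right)}{76309} = 125 \left(\left(-16\right) \left(-15\right) - 120\right) \frac{1}{76309} = 125 \left(240 - 120\right) \frac{1}{76309} = 125 \cdot 120 \cdot \frac{1}{76309} = 15000 \cdot \frac{1}{76309} = \frac{15000}{76309}$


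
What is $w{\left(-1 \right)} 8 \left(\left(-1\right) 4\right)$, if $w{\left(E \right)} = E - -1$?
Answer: $0$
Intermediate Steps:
$w{\left(E \right)} = 1 + E$ ($w{\left(E \right)} = E + 1 = 1 + E$)
$w{\left(-1 \right)} 8 \left(\left(-1\right) 4\right) = \left(1 - 1\right) 8 \left(\left(-1\right) 4\right) = 0 \cdot 8 \left(-4\right) = 0 \left(-4\right) = 0$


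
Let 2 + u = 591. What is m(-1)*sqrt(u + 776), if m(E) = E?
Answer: -sqrt(1365) ≈ -36.946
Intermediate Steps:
u = 589 (u = -2 + 591 = 589)
m(-1)*sqrt(u + 776) = -sqrt(589 + 776) = -sqrt(1365)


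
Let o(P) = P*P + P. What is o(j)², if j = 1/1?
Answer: 4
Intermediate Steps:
j = 1
o(P) = P + P² (o(P) = P² + P = P + P²)
o(j)² = (1*(1 + 1))² = (1*2)² = 2² = 4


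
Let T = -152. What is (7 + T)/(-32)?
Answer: 145/32 ≈ 4.5313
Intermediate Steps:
(7 + T)/(-32) = (7 - 152)/(-32) = -145*(-1/32) = 145/32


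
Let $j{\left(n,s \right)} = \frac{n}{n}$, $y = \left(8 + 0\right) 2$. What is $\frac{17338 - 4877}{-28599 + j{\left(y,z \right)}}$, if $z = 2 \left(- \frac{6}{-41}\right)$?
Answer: $- \frac{12461}{28598} \approx -0.43573$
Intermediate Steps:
$z = \frac{12}{41}$ ($z = 2 \left(\left(-6\right) \left(- \frac{1}{41}\right)\right) = 2 \cdot \frac{6}{41} = \frac{12}{41} \approx 0.29268$)
$y = 16$ ($y = 8 \cdot 2 = 16$)
$j{\left(n,s \right)} = 1$
$\frac{17338 - 4877}{-28599 + j{\left(y,z \right)}} = \frac{17338 - 4877}{-28599 + 1} = \frac{12461}{-28598} = 12461 \left(- \frac{1}{28598}\right) = - \frac{12461}{28598}$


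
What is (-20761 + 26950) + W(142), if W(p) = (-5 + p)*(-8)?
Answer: 5093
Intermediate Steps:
W(p) = 40 - 8*p
(-20761 + 26950) + W(142) = (-20761 + 26950) + (40 - 8*142) = 6189 + (40 - 1136) = 6189 - 1096 = 5093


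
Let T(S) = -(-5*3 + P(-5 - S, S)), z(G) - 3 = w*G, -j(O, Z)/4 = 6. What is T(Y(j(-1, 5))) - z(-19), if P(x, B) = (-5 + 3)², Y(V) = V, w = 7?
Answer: 141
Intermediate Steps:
j(O, Z) = -24 (j(O, Z) = -4*6 = -24)
P(x, B) = 4 (P(x, B) = (-2)² = 4)
z(G) = 3 + 7*G
T(S) = 11 (T(S) = -(-5*3 + 4) = -(-15 + 4) = -1*(-11) = 11)
T(Y(j(-1, 5))) - z(-19) = 11 - (3 + 7*(-19)) = 11 - (3 - 133) = 11 - 1*(-130) = 11 + 130 = 141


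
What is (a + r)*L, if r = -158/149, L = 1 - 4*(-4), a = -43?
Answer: -111605/149 ≈ -749.03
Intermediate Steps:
L = 17 (L = 1 + 16 = 17)
r = -158/149 (r = -158*1/149 = -158/149 ≈ -1.0604)
(a + r)*L = (-43 - 158/149)*17 = -6565/149*17 = -111605/149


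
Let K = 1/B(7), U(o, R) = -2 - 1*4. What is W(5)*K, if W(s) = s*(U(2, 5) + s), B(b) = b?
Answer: -5/7 ≈ -0.71429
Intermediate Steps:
U(o, R) = -6 (U(o, R) = -2 - 4 = -6)
W(s) = s*(-6 + s)
K = ⅐ (K = 1/7 = ⅐ ≈ 0.14286)
W(5)*K = (5*(-6 + 5))*(⅐) = (5*(-1))*(⅐) = -5*⅐ = -5/7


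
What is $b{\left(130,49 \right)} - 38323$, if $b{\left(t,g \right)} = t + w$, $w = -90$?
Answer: $-38283$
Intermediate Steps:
$b{\left(t,g \right)} = -90 + t$ ($b{\left(t,g \right)} = t - 90 = -90 + t$)
$b{\left(130,49 \right)} - 38323 = \left(-90 + 130\right) - 38323 = 40 - 38323 = -38283$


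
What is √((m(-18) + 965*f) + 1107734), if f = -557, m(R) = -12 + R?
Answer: √570199 ≈ 755.12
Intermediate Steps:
√((m(-18) + 965*f) + 1107734) = √(((-12 - 18) + 965*(-557)) + 1107734) = √((-30 - 537505) + 1107734) = √(-537535 + 1107734) = √570199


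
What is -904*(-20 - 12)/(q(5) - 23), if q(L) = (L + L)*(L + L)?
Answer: 28928/77 ≈ 375.69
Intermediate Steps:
q(L) = 4*L**2 (q(L) = (2*L)*(2*L) = 4*L**2)
-904*(-20 - 12)/(q(5) - 23) = -904*(-20 - 12)/(4*5**2 - 23) = -(-28928)/(4*25 - 23) = -(-28928)/(100 - 23) = -(-28928)/77 = -904*(-32/77) = 28928/77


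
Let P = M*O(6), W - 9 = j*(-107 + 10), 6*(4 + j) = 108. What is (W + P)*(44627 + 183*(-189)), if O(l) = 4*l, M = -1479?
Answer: -369923800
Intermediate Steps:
j = 14 (j = -4 + (1/6)*108 = -4 + 18 = 14)
W = -1349 (W = 9 + 14*(-107 + 10) = 9 + 14*(-97) = 9 - 1358 = -1349)
P = -35496 (P = -5916*6 = -1479*24 = -35496)
(W + P)*(44627 + 183*(-189)) = (-1349 - 35496)*(44627 + 183*(-189)) = -36845*(44627 - 34587) = -36845*10040 = -369923800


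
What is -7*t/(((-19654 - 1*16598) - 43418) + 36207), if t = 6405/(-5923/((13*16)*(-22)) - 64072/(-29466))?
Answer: 12337532064/41486816333 ≈ 0.29738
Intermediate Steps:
t = 86362724448/46772059 (t = 6405/(-5923/(208*(-22)) - 64072*(-1/29466)) = 6405/(-5923/(-4576) + 32036/14733) = 6405/(-5923*(-1/4576) + 32036/14733) = 6405/(5923/4576 + 32036/14733) = 6405/(233860295/67418208) = 6405*(67418208/233860295) = 86362724448/46772059 ≈ 1846.5)
-7*t/(((-19654 - 1*16598) - 43418) + 36207) = -604539071136/(46772059*(((-19654 - 1*16598) - 43418) + 36207)) = -604539071136/(46772059*(((-19654 - 16598) - 43418) + 36207)) = -604539071136/(46772059*((-36252 - 43418) + 36207)) = -604539071136/(46772059*(-79670 + 36207)) = -604539071136/(46772059*(-43463)) = -604539071136*(-1)/(46772059*43463) = -7*(-12337532064/290407714331) = 12337532064/41486816333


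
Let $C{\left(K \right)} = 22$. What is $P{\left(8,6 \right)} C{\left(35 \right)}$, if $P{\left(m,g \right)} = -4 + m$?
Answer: $88$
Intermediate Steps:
$P{\left(8,6 \right)} C{\left(35 \right)} = \left(-4 + 8\right) 22 = 4 \cdot 22 = 88$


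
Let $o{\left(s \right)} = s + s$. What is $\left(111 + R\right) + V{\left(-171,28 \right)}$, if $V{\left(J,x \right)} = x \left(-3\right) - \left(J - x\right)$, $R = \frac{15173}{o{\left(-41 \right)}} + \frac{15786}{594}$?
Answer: $\frac{182761}{2706} \approx 67.539$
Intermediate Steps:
$o{\left(s \right)} = 2 s$
$R = - \frac{428795}{2706}$ ($R = \frac{15173}{2 \left(-41\right)} + \frac{15786}{594} = \frac{15173}{-82} + 15786 \cdot \frac{1}{594} = 15173 \left(- \frac{1}{82}\right) + \frac{877}{33} = - \frac{15173}{82} + \frac{877}{33} = - \frac{428795}{2706} \approx -158.46$)
$V{\left(J,x \right)} = - J - 2 x$ ($V{\left(J,x \right)} = - 3 x - \left(J - x\right) = - J - 2 x$)
$\left(111 + R\right) + V{\left(-171,28 \right)} = \left(111 - \frac{428795}{2706}\right) - -115 = - \frac{128429}{2706} + \left(171 - 56\right) = - \frac{128429}{2706} + 115 = \frac{182761}{2706}$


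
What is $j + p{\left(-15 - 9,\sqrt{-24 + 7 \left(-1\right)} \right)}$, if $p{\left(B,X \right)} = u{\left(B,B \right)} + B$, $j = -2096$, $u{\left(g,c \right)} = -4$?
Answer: $-2124$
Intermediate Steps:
$p{\left(B,X \right)} = -4 + B$
$j + p{\left(-15 - 9,\sqrt{-24 + 7 \left(-1\right)} \right)} = -2096 - 28 = -2124$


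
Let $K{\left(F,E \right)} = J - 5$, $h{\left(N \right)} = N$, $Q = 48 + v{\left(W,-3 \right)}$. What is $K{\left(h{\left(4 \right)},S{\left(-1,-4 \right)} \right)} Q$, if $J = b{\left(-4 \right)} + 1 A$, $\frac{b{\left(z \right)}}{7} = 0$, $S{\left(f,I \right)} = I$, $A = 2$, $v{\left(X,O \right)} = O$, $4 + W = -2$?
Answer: $-135$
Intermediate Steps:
$W = -6$ ($W = -4 - 2 = -6$)
$Q = 45$ ($Q = 48 - 3 = 45$)
$b{\left(z \right)} = 0$ ($b{\left(z \right)} = 7 \cdot 0 = 0$)
$J = 2$ ($J = 0 + 1 \cdot 2 = 0 + 2 = 2$)
$K{\left(F,E \right)} = -3$ ($K{\left(F,E \right)} = 2 - 5 = -3$)
$K{\left(h{\left(4 \right)},S{\left(-1,-4 \right)} \right)} Q = \left(-3\right) 45 = -135$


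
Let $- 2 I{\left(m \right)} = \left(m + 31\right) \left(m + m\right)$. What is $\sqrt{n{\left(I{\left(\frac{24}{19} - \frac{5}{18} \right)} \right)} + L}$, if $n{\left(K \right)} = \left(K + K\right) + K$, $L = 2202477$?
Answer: $\frac{\sqrt{257599460499}}{342} \approx 1484.0$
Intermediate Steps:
$I{\left(m \right)} = - m \left(31 + m\right)$ ($I{\left(m \right)} = - \frac{\left(m + 31\right) \left(m + m\right)}{2} = - \frac{\left(31 + m\right) 2 m}{2} = - \frac{2 m \left(31 + m\right)}{2} = - m \left(31 + m\right)$)
$n{\left(K \right)} = 3 K$ ($n{\left(K \right)} = 2 K + K = 3 K$)
$\sqrt{n{\left(I{\left(\frac{24}{19} - \frac{5}{18} \right)} \right)} + L} = \sqrt{3 \left(- \left(\frac{24}{19} - \frac{5}{18}\right) \left(31 + \left(\frac{24}{19} - \frac{5}{18}\right)\right)\right) + 2202477} = \sqrt{3 \left(\left(-1\right) \frac{337}{342} \left(31 + \frac{337}{342}\right)\right) + 2202477} = \sqrt{3 \left(\left(-1\right) \frac{337}{342} \cdot \frac{10939}{342}\right) + 2202477} = \sqrt{3 \left(- \frac{3686443}{116964}\right) + 2202477} = \sqrt{- \frac{3686443}{38988} + 2202477} = \sqrt{\frac{85866486833}{38988}} = \frac{\sqrt{257599460499}}{342}$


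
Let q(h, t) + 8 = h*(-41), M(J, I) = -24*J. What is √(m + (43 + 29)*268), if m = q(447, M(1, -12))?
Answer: 31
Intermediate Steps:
q(h, t) = -8 - 41*h (q(h, t) = -8 + h*(-41) = -8 - 41*h)
m = -18335 (m = -8 - 41*447 = -8 - 18327 = -18335)
√(m + (43 + 29)*268) = √(-18335 + (43 + 29)*268) = √(-18335 + 72*268) = √(-18335 + 19296) = √961 = 31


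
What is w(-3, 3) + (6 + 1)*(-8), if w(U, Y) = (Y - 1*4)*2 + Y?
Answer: -55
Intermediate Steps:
w(U, Y) = -8 + 3*Y (w(U, Y) = (Y - 4)*2 + Y = (-4 + Y)*2 + Y = (-8 + 2*Y) + Y = -8 + 3*Y)
w(-3, 3) + (6 + 1)*(-8) = (-8 + 3*3) + (6 + 1)*(-8) = (-8 + 9) + 7*(-8) = 1 - 56 = -55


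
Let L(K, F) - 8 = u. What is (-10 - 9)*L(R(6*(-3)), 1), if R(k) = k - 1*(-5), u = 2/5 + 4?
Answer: -1178/5 ≈ -235.60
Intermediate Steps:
u = 22/5 (u = 2*(⅕) + 4 = ⅖ + 4 = 22/5 ≈ 4.4000)
R(k) = 5 + k (R(k) = k + 5 = 5 + k)
L(K, F) = 62/5 (L(K, F) = 8 + 22/5 = 62/5)
(-10 - 9)*L(R(6*(-3)), 1) = (-10 - 9)*(62/5) = -19*62/5 = -1178/5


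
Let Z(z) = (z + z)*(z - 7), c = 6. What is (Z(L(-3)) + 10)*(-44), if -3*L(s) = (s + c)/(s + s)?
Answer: -3058/9 ≈ -339.78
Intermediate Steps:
L(s) = -(6 + s)/(6*s) (L(s) = -(s + 6)/(3*(s + s)) = -(6 + s)/(3*(2*s)) = -(6 + s)*1/(2*s)/3 = -(6 + s)/(6*s))
Z(z) = 2*z*(-7 + z) (Z(z) = (2*z)*(-7 + z) = 2*z*(-7 + z))
(Z(L(-3)) + 10)*(-44) = (2*((⅙)*(-6 - 1*(-3))/(-3))*(-7 + (⅙)*(-6 - 1*(-3))/(-3)) + 10)*(-44) = (2*((⅙)*(-⅓)*(-6 + 3))*(-7 + (⅙)*(-⅓)*(-6 + 3)) + 10)*(-44) = (2*((⅙)*(-⅓)*(-3))*(-7 + (⅙)*(-⅓)*(-3)) + 10)*(-44) = (2*(⅙)*(-7 + ⅙) + 10)*(-44) = (2*(⅙)*(-41/6) + 10)*(-44) = (-41/18 + 10)*(-44) = (139/18)*(-44) = -3058/9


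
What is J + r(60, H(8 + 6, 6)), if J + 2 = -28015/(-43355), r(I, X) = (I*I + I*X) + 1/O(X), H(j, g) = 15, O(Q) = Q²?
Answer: 675134992/150075 ≈ 4498.6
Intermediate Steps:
r(I, X) = I² + X⁻² + I*X (r(I, X) = (I*I + I*X) + 1/(X²) = (I² + I*X) + X⁻² = I² + X⁻² + I*X)
J = -903/667 (J = -2 - 28015/(-43355) = -2 - 28015*(-1/43355) = -2 + 431/667 = -903/667 ≈ -1.3538)
J + r(60, H(8 + 6, 6)) = -903/667 + (60² + 15⁻² + 60*15) = -903/667 + (3600 + 1/225 + 900) = -903/667 + 1012501/225 = 675134992/150075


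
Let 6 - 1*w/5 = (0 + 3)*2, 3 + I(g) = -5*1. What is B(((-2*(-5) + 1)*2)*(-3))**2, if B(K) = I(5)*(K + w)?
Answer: 278784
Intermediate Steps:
I(g) = -8 (I(g) = -3 - 5*1 = -3 - 5 = -8)
w = 0 (w = 30 - 5*(0 + 3)*2 = 30 - 15*2 = 30 - 5*6 = 30 - 30 = 0)
B(K) = -8*K (B(K) = -8*(K + 0) = -8*K)
B(((-2*(-5) + 1)*2)*(-3))**2 = (-8*(-2*(-5) + 1)*2*(-3))**2 = (-8*(10 + 1)*2*(-3))**2 = (-8*11*2*(-3))**2 = (-176*(-3))**2 = (-8*(-66))**2 = 528**2 = 278784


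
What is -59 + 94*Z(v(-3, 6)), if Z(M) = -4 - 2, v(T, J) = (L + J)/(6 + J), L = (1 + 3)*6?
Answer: -623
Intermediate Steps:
L = 24 (L = 4*6 = 24)
v(T, J) = (24 + J)/(6 + J)
Z(M) = -6
-59 + 94*Z(v(-3, 6)) = -59 + 94*(-6) = -59 - 564 = -623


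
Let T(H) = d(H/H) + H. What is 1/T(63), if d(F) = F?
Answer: 1/64 ≈ 0.015625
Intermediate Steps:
T(H) = 1 + H (T(H) = H/H + H = 1 + H)
1/T(63) = 1/(1 + 63) = 1/64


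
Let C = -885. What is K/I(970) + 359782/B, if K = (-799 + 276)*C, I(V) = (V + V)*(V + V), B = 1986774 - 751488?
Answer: 192583383673/464912238960 ≈ 0.41424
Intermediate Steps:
B = 1235286
I(V) = 4*V² (I(V) = (2*V)*(2*V) = 4*V²)
K = 462855 (K = (-799 + 276)*(-885) = -523*(-885) = 462855)
K/I(970) + 359782/B = 462855/((4*970²)) + 359782/1235286 = 462855/((4*940900)) + 359782*(1/1235286) = 462855/3763600 + 179891/617643 = 462855*(1/3763600) + 179891/617643 = 92571/752720 + 179891/617643 = 192583383673/464912238960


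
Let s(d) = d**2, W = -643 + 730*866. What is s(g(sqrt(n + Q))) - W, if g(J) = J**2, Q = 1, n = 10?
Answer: -631416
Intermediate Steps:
W = 631537 (W = -643 + 632180 = 631537)
s(g(sqrt(n + Q))) - W = ((sqrt(10 + 1))**2)**2 - 1*631537 = ((sqrt(11))**2)**2 - 631537 = 11**2 - 631537 = 121 - 631537 = -631416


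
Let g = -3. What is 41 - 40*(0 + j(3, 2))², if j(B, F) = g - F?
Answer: -959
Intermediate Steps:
j(B, F) = -3 - F
41 - 40*(0 + j(3, 2))² = 41 - 40*(0 + (-3 - 1*2))² = 41 - 40*(0 + (-3 - 2))² = 41 - 40*(0 - 5)² = 41 - 40*(-5)² = 41 - 40*25 = 41 - 1000 = -959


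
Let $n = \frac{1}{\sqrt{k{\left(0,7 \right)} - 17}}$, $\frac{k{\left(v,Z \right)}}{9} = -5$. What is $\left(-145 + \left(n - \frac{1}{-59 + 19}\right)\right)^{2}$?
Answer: $\frac{1042479631}{49600} + \frac{5799 i \sqrt{62}}{1240} \approx 21018.0 + 36.824 i$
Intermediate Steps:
$k{\left(v,Z \right)} = -45$ ($k{\left(v,Z \right)} = 9 \left(-5\right) = -45$)
$n = - \frac{i \sqrt{62}}{62}$ ($n = \frac{1}{\sqrt{-45 - 17}} = \frac{1}{\sqrt{-62}} = \frac{1}{i \sqrt{62}} = - \frac{i \sqrt{62}}{62} \approx - 0.127 i$)
$\left(-145 + \left(n - \frac{1}{-59 + 19}\right)\right)^{2} = \left(-145 - \left(\frac{1}{-59 + 19} + \frac{i \sqrt{62}}{62}\right)\right)^{2} = \left(-145 - \left(- \frac{1}{40} + \frac{i \sqrt{62}}{62}\right)\right)^{2} = \left(-145 + \left(- \frac{i \sqrt{62}}{62} + \frac{1}{40}\right)\right)^{2} = \left(-145 + \left(\frac{1}{40} - \frac{i \sqrt{62}}{62}\right)\right)^{2} = \left(- \frac{5799}{40} - \frac{i \sqrt{62}}{62}\right)^{2}$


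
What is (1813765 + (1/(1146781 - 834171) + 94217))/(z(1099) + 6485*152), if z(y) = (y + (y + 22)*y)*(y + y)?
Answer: 596454253021/847576730778040 ≈ 0.00070372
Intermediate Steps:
z(y) = 2*y*(y + y*(22 + y)) (z(y) = (y + (22 + y)*y)*(2*y) = (y + y*(22 + y))*(2*y) = 2*y*(y + y*(22 + y)))
(1813765 + (1/(1146781 - 834171) + 94217))/(z(1099) + 6485*152) = (1813765 + (1/(1146781 - 834171) + 94217))/(2*1099²*(23 + 1099) + 6485*152) = (1813765 + (1/312610 + 94217))/(2*1207801*1122 + 985720) = (1813765 + (1/312610 + 94217))/(2710305444 + 985720) = (1813765 + 29453176371/312610)/2711291164 = (596454253021/312610)*(1/2711291164) = 596454253021/847576730778040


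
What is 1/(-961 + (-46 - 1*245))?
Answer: -1/1252 ≈ -0.00079872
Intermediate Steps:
1/(-961 + (-46 - 1*245)) = 1/(-961 + (-46 - 245)) = 1/(-961 - 291) = 1/(-1252) = -1/1252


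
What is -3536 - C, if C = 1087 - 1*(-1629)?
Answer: -6252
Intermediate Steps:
C = 2716 (C = 1087 + 1629 = 2716)
-3536 - C = -3536 - 1*2716 = -3536 - 2716 = -6252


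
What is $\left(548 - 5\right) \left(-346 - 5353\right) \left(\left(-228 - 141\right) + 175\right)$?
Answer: $600344058$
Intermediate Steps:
$\left(548 - 5\right) \left(-346 - 5353\right) \left(\left(-228 - 141\right) + 175\right) = 543 \left(-5699\right) \left(-369 + 175\right) = \left(-3094557\right) \left(-194\right) = 600344058$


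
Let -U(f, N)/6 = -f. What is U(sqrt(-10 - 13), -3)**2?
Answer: -828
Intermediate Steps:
U(f, N) = 6*f (U(f, N) = -(-6)*f = 6*f)
U(sqrt(-10 - 13), -3)**2 = (6*sqrt(-10 - 13))**2 = (6*sqrt(-23))**2 = (6*(I*sqrt(23)))**2 = (6*I*sqrt(23))**2 = -828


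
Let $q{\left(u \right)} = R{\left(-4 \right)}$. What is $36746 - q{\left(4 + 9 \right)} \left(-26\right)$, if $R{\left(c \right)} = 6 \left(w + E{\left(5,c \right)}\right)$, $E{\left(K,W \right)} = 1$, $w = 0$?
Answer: $36902$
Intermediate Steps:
$R{\left(c \right)} = 6$ ($R{\left(c \right)} = 6 \left(0 + 1\right) = 6 \cdot 1 = 6$)
$q{\left(u \right)} = 6$
$36746 - q{\left(4 + 9 \right)} \left(-26\right) = 36746 - 6 \left(-26\right) = 36746 - -156 = 36746 + 156 = 36902$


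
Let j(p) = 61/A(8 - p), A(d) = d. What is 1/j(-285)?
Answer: 293/61 ≈ 4.8033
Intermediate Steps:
j(p) = 61/(8 - p)
1/j(-285) = 1/(-61/(-8 - 285)) = 1/(-61/(-293)) = 1/(-61*(-1/293)) = 1/(61/293) = 293/61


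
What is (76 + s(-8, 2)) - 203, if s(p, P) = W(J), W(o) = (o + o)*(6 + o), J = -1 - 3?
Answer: -143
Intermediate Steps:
J = -4
W(o) = 2*o*(6 + o) (W(o) = (2*o)*(6 + o) = 2*o*(6 + o))
s(p, P) = -16 (s(p, P) = 2*(-4)*(6 - 4) = 2*(-4)*2 = -16)
(76 + s(-8, 2)) - 203 = (76 - 16) - 203 = 60 - 203 = -143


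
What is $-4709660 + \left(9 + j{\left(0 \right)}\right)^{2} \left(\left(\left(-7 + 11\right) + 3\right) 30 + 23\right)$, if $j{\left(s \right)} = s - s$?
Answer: $-4690787$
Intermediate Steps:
$j{\left(s \right)} = 0$
$-4709660 + \left(9 + j{\left(0 \right)}\right)^{2} \left(\left(\left(-7 + 11\right) + 3\right) 30 + 23\right) = -4709660 + \left(9 + 0\right)^{2} \left(\left(\left(-7 + 11\right) + 3\right) 30 + 23\right) = -4709660 + 9^{2} \left(\left(4 + 3\right) 30 + 23\right) = -4709660 + 81 \left(7 \cdot 30 + 23\right) = -4709660 + 81 \left(210 + 23\right) = -4709660 + 81 \cdot 233 = -4709660 + 18873 = -4690787$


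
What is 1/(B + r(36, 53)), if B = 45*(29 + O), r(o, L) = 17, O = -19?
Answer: 1/467 ≈ 0.0021413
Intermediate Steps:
B = 450 (B = 45*(29 - 19) = 45*10 = 450)
1/(B + r(36, 53)) = 1/(450 + 17) = 1/467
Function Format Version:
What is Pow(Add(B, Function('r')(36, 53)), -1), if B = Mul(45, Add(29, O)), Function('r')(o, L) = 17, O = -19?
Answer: Rational(1, 467) ≈ 0.0021413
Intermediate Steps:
B = 450 (B = Mul(45, Add(29, -19)) = Mul(45, 10) = 450)
Pow(Add(B, Function('r')(36, 53)), -1) = Pow(Add(450, 17), -1) = Pow(467, -1) = Rational(1, 467)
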